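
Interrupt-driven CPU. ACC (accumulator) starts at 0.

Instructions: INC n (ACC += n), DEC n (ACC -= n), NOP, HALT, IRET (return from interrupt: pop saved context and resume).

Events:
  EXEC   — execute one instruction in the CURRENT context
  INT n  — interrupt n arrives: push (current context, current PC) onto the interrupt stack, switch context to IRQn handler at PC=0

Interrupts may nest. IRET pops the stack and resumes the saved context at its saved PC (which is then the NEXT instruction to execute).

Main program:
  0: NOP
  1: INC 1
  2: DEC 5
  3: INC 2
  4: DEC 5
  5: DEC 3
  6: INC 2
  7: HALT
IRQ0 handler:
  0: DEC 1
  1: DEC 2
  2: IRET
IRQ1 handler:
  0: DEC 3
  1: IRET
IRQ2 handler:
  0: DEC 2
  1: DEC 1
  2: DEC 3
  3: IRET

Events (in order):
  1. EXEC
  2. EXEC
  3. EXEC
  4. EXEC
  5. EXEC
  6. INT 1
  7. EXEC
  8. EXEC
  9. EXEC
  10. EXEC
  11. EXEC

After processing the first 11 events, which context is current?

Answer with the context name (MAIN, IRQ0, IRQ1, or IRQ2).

Answer: MAIN

Derivation:
Event 1 (EXEC): [MAIN] PC=0: NOP
Event 2 (EXEC): [MAIN] PC=1: INC 1 -> ACC=1
Event 3 (EXEC): [MAIN] PC=2: DEC 5 -> ACC=-4
Event 4 (EXEC): [MAIN] PC=3: INC 2 -> ACC=-2
Event 5 (EXEC): [MAIN] PC=4: DEC 5 -> ACC=-7
Event 6 (INT 1): INT 1 arrives: push (MAIN, PC=5), enter IRQ1 at PC=0 (depth now 1)
Event 7 (EXEC): [IRQ1] PC=0: DEC 3 -> ACC=-10
Event 8 (EXEC): [IRQ1] PC=1: IRET -> resume MAIN at PC=5 (depth now 0)
Event 9 (EXEC): [MAIN] PC=5: DEC 3 -> ACC=-13
Event 10 (EXEC): [MAIN] PC=6: INC 2 -> ACC=-11
Event 11 (EXEC): [MAIN] PC=7: HALT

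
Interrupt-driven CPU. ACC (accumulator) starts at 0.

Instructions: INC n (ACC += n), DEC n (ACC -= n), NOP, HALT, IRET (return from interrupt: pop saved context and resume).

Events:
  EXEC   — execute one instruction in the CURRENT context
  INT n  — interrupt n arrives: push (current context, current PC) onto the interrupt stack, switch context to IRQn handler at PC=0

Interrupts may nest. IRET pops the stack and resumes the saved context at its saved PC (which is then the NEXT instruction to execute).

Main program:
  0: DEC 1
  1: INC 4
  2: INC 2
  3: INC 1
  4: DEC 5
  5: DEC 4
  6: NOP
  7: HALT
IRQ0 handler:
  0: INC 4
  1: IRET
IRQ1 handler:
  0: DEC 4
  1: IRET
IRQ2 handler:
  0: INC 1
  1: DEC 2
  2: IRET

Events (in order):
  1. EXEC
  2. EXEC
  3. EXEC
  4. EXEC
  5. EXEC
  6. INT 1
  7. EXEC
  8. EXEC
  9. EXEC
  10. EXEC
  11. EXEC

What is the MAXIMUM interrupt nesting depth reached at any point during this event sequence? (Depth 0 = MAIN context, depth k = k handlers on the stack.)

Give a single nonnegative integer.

Event 1 (EXEC): [MAIN] PC=0: DEC 1 -> ACC=-1 [depth=0]
Event 2 (EXEC): [MAIN] PC=1: INC 4 -> ACC=3 [depth=0]
Event 3 (EXEC): [MAIN] PC=2: INC 2 -> ACC=5 [depth=0]
Event 4 (EXEC): [MAIN] PC=3: INC 1 -> ACC=6 [depth=0]
Event 5 (EXEC): [MAIN] PC=4: DEC 5 -> ACC=1 [depth=0]
Event 6 (INT 1): INT 1 arrives: push (MAIN, PC=5), enter IRQ1 at PC=0 (depth now 1) [depth=1]
Event 7 (EXEC): [IRQ1] PC=0: DEC 4 -> ACC=-3 [depth=1]
Event 8 (EXEC): [IRQ1] PC=1: IRET -> resume MAIN at PC=5 (depth now 0) [depth=0]
Event 9 (EXEC): [MAIN] PC=5: DEC 4 -> ACC=-7 [depth=0]
Event 10 (EXEC): [MAIN] PC=6: NOP [depth=0]
Event 11 (EXEC): [MAIN] PC=7: HALT [depth=0]
Max depth observed: 1

Answer: 1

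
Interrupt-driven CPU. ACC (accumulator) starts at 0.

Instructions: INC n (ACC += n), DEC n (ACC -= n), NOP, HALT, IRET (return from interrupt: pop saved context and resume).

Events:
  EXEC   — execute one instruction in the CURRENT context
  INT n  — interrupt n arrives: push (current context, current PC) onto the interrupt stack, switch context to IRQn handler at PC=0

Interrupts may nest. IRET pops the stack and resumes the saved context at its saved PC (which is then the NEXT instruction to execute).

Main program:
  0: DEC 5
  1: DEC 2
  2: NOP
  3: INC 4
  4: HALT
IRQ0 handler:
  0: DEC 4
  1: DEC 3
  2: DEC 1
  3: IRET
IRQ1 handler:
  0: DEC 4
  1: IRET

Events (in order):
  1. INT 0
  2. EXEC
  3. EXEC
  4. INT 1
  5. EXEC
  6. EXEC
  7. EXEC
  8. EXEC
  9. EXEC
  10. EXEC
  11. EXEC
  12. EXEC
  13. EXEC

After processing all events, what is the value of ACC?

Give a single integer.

Answer: -15

Derivation:
Event 1 (INT 0): INT 0 arrives: push (MAIN, PC=0), enter IRQ0 at PC=0 (depth now 1)
Event 2 (EXEC): [IRQ0] PC=0: DEC 4 -> ACC=-4
Event 3 (EXEC): [IRQ0] PC=1: DEC 3 -> ACC=-7
Event 4 (INT 1): INT 1 arrives: push (IRQ0, PC=2), enter IRQ1 at PC=0 (depth now 2)
Event 5 (EXEC): [IRQ1] PC=0: DEC 4 -> ACC=-11
Event 6 (EXEC): [IRQ1] PC=1: IRET -> resume IRQ0 at PC=2 (depth now 1)
Event 7 (EXEC): [IRQ0] PC=2: DEC 1 -> ACC=-12
Event 8 (EXEC): [IRQ0] PC=3: IRET -> resume MAIN at PC=0 (depth now 0)
Event 9 (EXEC): [MAIN] PC=0: DEC 5 -> ACC=-17
Event 10 (EXEC): [MAIN] PC=1: DEC 2 -> ACC=-19
Event 11 (EXEC): [MAIN] PC=2: NOP
Event 12 (EXEC): [MAIN] PC=3: INC 4 -> ACC=-15
Event 13 (EXEC): [MAIN] PC=4: HALT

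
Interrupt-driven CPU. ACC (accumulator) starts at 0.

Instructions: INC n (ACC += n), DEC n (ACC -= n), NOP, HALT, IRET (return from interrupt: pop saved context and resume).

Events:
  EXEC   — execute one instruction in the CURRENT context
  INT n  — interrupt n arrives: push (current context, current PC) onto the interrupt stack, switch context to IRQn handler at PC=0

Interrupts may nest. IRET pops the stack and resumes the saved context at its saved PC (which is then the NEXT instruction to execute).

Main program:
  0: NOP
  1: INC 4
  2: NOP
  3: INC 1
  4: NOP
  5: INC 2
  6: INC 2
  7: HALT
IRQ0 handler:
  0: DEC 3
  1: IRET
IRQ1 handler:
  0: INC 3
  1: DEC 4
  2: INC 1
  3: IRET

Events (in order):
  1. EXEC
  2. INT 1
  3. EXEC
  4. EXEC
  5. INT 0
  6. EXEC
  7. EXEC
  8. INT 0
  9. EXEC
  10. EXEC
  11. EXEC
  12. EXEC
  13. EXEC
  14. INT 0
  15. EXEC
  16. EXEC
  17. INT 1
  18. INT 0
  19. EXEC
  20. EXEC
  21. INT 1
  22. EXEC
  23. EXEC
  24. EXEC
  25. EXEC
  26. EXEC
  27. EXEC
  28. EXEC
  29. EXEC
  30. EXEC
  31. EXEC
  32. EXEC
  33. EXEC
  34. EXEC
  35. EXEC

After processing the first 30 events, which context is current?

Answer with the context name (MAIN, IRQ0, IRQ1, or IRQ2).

Event 1 (EXEC): [MAIN] PC=0: NOP
Event 2 (INT 1): INT 1 arrives: push (MAIN, PC=1), enter IRQ1 at PC=0 (depth now 1)
Event 3 (EXEC): [IRQ1] PC=0: INC 3 -> ACC=3
Event 4 (EXEC): [IRQ1] PC=1: DEC 4 -> ACC=-1
Event 5 (INT 0): INT 0 arrives: push (IRQ1, PC=2), enter IRQ0 at PC=0 (depth now 2)
Event 6 (EXEC): [IRQ0] PC=0: DEC 3 -> ACC=-4
Event 7 (EXEC): [IRQ0] PC=1: IRET -> resume IRQ1 at PC=2 (depth now 1)
Event 8 (INT 0): INT 0 arrives: push (IRQ1, PC=2), enter IRQ0 at PC=0 (depth now 2)
Event 9 (EXEC): [IRQ0] PC=0: DEC 3 -> ACC=-7
Event 10 (EXEC): [IRQ0] PC=1: IRET -> resume IRQ1 at PC=2 (depth now 1)
Event 11 (EXEC): [IRQ1] PC=2: INC 1 -> ACC=-6
Event 12 (EXEC): [IRQ1] PC=3: IRET -> resume MAIN at PC=1 (depth now 0)
Event 13 (EXEC): [MAIN] PC=1: INC 4 -> ACC=-2
Event 14 (INT 0): INT 0 arrives: push (MAIN, PC=2), enter IRQ0 at PC=0 (depth now 1)
Event 15 (EXEC): [IRQ0] PC=0: DEC 3 -> ACC=-5
Event 16 (EXEC): [IRQ0] PC=1: IRET -> resume MAIN at PC=2 (depth now 0)
Event 17 (INT 1): INT 1 arrives: push (MAIN, PC=2), enter IRQ1 at PC=0 (depth now 1)
Event 18 (INT 0): INT 0 arrives: push (IRQ1, PC=0), enter IRQ0 at PC=0 (depth now 2)
Event 19 (EXEC): [IRQ0] PC=0: DEC 3 -> ACC=-8
Event 20 (EXEC): [IRQ0] PC=1: IRET -> resume IRQ1 at PC=0 (depth now 1)
Event 21 (INT 1): INT 1 arrives: push (IRQ1, PC=0), enter IRQ1 at PC=0 (depth now 2)
Event 22 (EXEC): [IRQ1] PC=0: INC 3 -> ACC=-5
Event 23 (EXEC): [IRQ1] PC=1: DEC 4 -> ACC=-9
Event 24 (EXEC): [IRQ1] PC=2: INC 1 -> ACC=-8
Event 25 (EXEC): [IRQ1] PC=3: IRET -> resume IRQ1 at PC=0 (depth now 1)
Event 26 (EXEC): [IRQ1] PC=0: INC 3 -> ACC=-5
Event 27 (EXEC): [IRQ1] PC=1: DEC 4 -> ACC=-9
Event 28 (EXEC): [IRQ1] PC=2: INC 1 -> ACC=-8
Event 29 (EXEC): [IRQ1] PC=3: IRET -> resume MAIN at PC=2 (depth now 0)
Event 30 (EXEC): [MAIN] PC=2: NOP

Answer: MAIN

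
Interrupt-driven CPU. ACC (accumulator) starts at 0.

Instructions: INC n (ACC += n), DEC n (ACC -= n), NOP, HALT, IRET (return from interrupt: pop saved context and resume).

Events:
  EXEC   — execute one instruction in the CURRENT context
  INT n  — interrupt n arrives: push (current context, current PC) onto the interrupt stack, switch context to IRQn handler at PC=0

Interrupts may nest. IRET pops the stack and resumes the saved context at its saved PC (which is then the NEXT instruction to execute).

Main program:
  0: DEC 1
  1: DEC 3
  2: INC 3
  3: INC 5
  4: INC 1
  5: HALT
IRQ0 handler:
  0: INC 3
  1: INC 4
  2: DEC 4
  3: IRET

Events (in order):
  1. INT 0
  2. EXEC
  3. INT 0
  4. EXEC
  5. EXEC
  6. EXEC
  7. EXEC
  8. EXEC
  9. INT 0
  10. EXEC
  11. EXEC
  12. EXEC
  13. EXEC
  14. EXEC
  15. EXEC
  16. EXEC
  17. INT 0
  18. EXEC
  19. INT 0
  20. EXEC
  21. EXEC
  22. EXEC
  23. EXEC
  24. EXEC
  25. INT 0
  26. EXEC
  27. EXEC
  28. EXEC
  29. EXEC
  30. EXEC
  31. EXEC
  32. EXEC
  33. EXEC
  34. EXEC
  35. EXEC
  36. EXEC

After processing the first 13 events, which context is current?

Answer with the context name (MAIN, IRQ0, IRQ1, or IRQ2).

Answer: IRQ0

Derivation:
Event 1 (INT 0): INT 0 arrives: push (MAIN, PC=0), enter IRQ0 at PC=0 (depth now 1)
Event 2 (EXEC): [IRQ0] PC=0: INC 3 -> ACC=3
Event 3 (INT 0): INT 0 arrives: push (IRQ0, PC=1), enter IRQ0 at PC=0 (depth now 2)
Event 4 (EXEC): [IRQ0] PC=0: INC 3 -> ACC=6
Event 5 (EXEC): [IRQ0] PC=1: INC 4 -> ACC=10
Event 6 (EXEC): [IRQ0] PC=2: DEC 4 -> ACC=6
Event 7 (EXEC): [IRQ0] PC=3: IRET -> resume IRQ0 at PC=1 (depth now 1)
Event 8 (EXEC): [IRQ0] PC=1: INC 4 -> ACC=10
Event 9 (INT 0): INT 0 arrives: push (IRQ0, PC=2), enter IRQ0 at PC=0 (depth now 2)
Event 10 (EXEC): [IRQ0] PC=0: INC 3 -> ACC=13
Event 11 (EXEC): [IRQ0] PC=1: INC 4 -> ACC=17
Event 12 (EXEC): [IRQ0] PC=2: DEC 4 -> ACC=13
Event 13 (EXEC): [IRQ0] PC=3: IRET -> resume IRQ0 at PC=2 (depth now 1)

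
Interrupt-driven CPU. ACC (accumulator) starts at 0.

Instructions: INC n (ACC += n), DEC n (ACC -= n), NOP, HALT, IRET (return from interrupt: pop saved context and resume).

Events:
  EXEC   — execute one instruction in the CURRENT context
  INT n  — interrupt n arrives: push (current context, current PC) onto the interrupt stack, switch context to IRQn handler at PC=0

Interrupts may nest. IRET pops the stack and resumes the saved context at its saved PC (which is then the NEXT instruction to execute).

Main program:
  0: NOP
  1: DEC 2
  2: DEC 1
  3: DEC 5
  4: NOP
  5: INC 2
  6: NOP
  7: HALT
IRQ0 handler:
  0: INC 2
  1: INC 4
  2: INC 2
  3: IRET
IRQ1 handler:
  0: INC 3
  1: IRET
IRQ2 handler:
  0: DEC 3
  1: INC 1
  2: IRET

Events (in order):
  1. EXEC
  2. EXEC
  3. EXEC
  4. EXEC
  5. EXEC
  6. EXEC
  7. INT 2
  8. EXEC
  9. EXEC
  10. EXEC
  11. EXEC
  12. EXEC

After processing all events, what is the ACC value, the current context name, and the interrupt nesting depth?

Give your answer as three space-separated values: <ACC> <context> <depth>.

Event 1 (EXEC): [MAIN] PC=0: NOP
Event 2 (EXEC): [MAIN] PC=1: DEC 2 -> ACC=-2
Event 3 (EXEC): [MAIN] PC=2: DEC 1 -> ACC=-3
Event 4 (EXEC): [MAIN] PC=3: DEC 5 -> ACC=-8
Event 5 (EXEC): [MAIN] PC=4: NOP
Event 6 (EXEC): [MAIN] PC=5: INC 2 -> ACC=-6
Event 7 (INT 2): INT 2 arrives: push (MAIN, PC=6), enter IRQ2 at PC=0 (depth now 1)
Event 8 (EXEC): [IRQ2] PC=0: DEC 3 -> ACC=-9
Event 9 (EXEC): [IRQ2] PC=1: INC 1 -> ACC=-8
Event 10 (EXEC): [IRQ2] PC=2: IRET -> resume MAIN at PC=6 (depth now 0)
Event 11 (EXEC): [MAIN] PC=6: NOP
Event 12 (EXEC): [MAIN] PC=7: HALT

Answer: -8 MAIN 0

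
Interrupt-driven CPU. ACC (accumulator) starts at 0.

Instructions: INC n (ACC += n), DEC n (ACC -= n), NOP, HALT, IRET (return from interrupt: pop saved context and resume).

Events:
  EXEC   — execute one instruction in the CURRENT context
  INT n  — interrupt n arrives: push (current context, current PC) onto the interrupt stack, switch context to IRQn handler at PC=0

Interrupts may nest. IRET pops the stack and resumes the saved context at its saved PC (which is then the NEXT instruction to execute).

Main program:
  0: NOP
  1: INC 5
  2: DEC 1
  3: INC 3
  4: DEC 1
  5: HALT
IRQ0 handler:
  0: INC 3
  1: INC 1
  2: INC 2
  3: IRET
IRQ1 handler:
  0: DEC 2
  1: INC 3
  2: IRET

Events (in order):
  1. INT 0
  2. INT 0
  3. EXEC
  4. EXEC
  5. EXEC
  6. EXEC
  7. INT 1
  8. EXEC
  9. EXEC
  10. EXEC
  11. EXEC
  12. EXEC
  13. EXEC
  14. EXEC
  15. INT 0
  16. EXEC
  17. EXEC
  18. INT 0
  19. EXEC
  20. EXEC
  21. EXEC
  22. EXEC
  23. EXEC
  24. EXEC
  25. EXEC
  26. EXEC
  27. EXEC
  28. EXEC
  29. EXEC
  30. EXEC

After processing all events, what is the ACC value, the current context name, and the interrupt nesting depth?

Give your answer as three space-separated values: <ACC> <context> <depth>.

Event 1 (INT 0): INT 0 arrives: push (MAIN, PC=0), enter IRQ0 at PC=0 (depth now 1)
Event 2 (INT 0): INT 0 arrives: push (IRQ0, PC=0), enter IRQ0 at PC=0 (depth now 2)
Event 3 (EXEC): [IRQ0] PC=0: INC 3 -> ACC=3
Event 4 (EXEC): [IRQ0] PC=1: INC 1 -> ACC=4
Event 5 (EXEC): [IRQ0] PC=2: INC 2 -> ACC=6
Event 6 (EXEC): [IRQ0] PC=3: IRET -> resume IRQ0 at PC=0 (depth now 1)
Event 7 (INT 1): INT 1 arrives: push (IRQ0, PC=0), enter IRQ1 at PC=0 (depth now 2)
Event 8 (EXEC): [IRQ1] PC=0: DEC 2 -> ACC=4
Event 9 (EXEC): [IRQ1] PC=1: INC 3 -> ACC=7
Event 10 (EXEC): [IRQ1] PC=2: IRET -> resume IRQ0 at PC=0 (depth now 1)
Event 11 (EXEC): [IRQ0] PC=0: INC 3 -> ACC=10
Event 12 (EXEC): [IRQ0] PC=1: INC 1 -> ACC=11
Event 13 (EXEC): [IRQ0] PC=2: INC 2 -> ACC=13
Event 14 (EXEC): [IRQ0] PC=3: IRET -> resume MAIN at PC=0 (depth now 0)
Event 15 (INT 0): INT 0 arrives: push (MAIN, PC=0), enter IRQ0 at PC=0 (depth now 1)
Event 16 (EXEC): [IRQ0] PC=0: INC 3 -> ACC=16
Event 17 (EXEC): [IRQ0] PC=1: INC 1 -> ACC=17
Event 18 (INT 0): INT 0 arrives: push (IRQ0, PC=2), enter IRQ0 at PC=0 (depth now 2)
Event 19 (EXEC): [IRQ0] PC=0: INC 3 -> ACC=20
Event 20 (EXEC): [IRQ0] PC=1: INC 1 -> ACC=21
Event 21 (EXEC): [IRQ0] PC=2: INC 2 -> ACC=23
Event 22 (EXEC): [IRQ0] PC=3: IRET -> resume IRQ0 at PC=2 (depth now 1)
Event 23 (EXEC): [IRQ0] PC=2: INC 2 -> ACC=25
Event 24 (EXEC): [IRQ0] PC=3: IRET -> resume MAIN at PC=0 (depth now 0)
Event 25 (EXEC): [MAIN] PC=0: NOP
Event 26 (EXEC): [MAIN] PC=1: INC 5 -> ACC=30
Event 27 (EXEC): [MAIN] PC=2: DEC 1 -> ACC=29
Event 28 (EXEC): [MAIN] PC=3: INC 3 -> ACC=32
Event 29 (EXEC): [MAIN] PC=4: DEC 1 -> ACC=31
Event 30 (EXEC): [MAIN] PC=5: HALT

Answer: 31 MAIN 0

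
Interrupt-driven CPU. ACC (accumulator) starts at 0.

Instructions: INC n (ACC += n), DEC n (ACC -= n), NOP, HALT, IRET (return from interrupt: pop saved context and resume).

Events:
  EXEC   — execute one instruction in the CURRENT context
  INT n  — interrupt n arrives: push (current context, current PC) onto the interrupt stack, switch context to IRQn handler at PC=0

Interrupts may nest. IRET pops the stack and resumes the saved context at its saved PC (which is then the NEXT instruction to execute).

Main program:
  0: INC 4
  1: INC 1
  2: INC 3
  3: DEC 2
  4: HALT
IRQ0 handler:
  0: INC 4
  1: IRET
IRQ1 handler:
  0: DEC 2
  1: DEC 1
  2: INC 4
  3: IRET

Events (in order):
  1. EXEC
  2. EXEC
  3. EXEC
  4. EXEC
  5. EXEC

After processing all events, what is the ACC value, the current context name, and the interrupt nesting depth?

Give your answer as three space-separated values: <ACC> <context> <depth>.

Answer: 6 MAIN 0

Derivation:
Event 1 (EXEC): [MAIN] PC=0: INC 4 -> ACC=4
Event 2 (EXEC): [MAIN] PC=1: INC 1 -> ACC=5
Event 3 (EXEC): [MAIN] PC=2: INC 3 -> ACC=8
Event 4 (EXEC): [MAIN] PC=3: DEC 2 -> ACC=6
Event 5 (EXEC): [MAIN] PC=4: HALT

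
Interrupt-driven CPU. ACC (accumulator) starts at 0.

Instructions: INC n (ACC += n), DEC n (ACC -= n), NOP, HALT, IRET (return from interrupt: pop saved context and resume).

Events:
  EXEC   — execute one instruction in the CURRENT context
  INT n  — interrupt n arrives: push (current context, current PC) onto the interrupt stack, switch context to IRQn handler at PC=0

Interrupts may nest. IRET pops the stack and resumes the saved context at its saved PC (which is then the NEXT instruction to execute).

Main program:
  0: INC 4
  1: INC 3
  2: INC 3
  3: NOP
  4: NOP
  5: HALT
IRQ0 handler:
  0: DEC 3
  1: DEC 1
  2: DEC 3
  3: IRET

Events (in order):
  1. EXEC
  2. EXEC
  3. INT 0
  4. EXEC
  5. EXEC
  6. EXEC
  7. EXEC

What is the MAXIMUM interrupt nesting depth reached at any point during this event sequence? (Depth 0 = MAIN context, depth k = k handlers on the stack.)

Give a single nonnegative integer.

Event 1 (EXEC): [MAIN] PC=0: INC 4 -> ACC=4 [depth=0]
Event 2 (EXEC): [MAIN] PC=1: INC 3 -> ACC=7 [depth=0]
Event 3 (INT 0): INT 0 arrives: push (MAIN, PC=2), enter IRQ0 at PC=0 (depth now 1) [depth=1]
Event 4 (EXEC): [IRQ0] PC=0: DEC 3 -> ACC=4 [depth=1]
Event 5 (EXEC): [IRQ0] PC=1: DEC 1 -> ACC=3 [depth=1]
Event 6 (EXEC): [IRQ0] PC=2: DEC 3 -> ACC=0 [depth=1]
Event 7 (EXEC): [IRQ0] PC=3: IRET -> resume MAIN at PC=2 (depth now 0) [depth=0]
Max depth observed: 1

Answer: 1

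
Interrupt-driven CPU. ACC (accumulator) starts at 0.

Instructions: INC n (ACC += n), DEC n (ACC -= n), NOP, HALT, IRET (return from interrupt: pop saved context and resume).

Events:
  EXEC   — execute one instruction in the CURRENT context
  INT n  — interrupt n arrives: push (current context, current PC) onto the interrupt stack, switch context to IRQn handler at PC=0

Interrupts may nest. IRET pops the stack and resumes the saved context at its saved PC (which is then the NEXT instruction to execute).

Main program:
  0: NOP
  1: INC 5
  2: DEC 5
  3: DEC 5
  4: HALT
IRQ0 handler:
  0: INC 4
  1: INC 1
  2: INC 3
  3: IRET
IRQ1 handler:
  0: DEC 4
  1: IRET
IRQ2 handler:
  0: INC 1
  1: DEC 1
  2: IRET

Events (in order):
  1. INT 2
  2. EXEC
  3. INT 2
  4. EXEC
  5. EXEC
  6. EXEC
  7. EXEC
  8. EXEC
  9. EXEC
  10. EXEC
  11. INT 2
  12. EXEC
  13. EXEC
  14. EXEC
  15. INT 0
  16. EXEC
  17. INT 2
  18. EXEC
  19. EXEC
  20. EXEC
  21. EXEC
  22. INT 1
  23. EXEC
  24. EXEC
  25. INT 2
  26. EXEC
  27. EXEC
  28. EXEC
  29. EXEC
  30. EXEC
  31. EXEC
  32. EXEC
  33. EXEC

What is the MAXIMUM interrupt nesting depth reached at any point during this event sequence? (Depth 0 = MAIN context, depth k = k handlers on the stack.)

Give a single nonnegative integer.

Event 1 (INT 2): INT 2 arrives: push (MAIN, PC=0), enter IRQ2 at PC=0 (depth now 1) [depth=1]
Event 2 (EXEC): [IRQ2] PC=0: INC 1 -> ACC=1 [depth=1]
Event 3 (INT 2): INT 2 arrives: push (IRQ2, PC=1), enter IRQ2 at PC=0 (depth now 2) [depth=2]
Event 4 (EXEC): [IRQ2] PC=0: INC 1 -> ACC=2 [depth=2]
Event 5 (EXEC): [IRQ2] PC=1: DEC 1 -> ACC=1 [depth=2]
Event 6 (EXEC): [IRQ2] PC=2: IRET -> resume IRQ2 at PC=1 (depth now 1) [depth=1]
Event 7 (EXEC): [IRQ2] PC=1: DEC 1 -> ACC=0 [depth=1]
Event 8 (EXEC): [IRQ2] PC=2: IRET -> resume MAIN at PC=0 (depth now 0) [depth=0]
Event 9 (EXEC): [MAIN] PC=0: NOP [depth=0]
Event 10 (EXEC): [MAIN] PC=1: INC 5 -> ACC=5 [depth=0]
Event 11 (INT 2): INT 2 arrives: push (MAIN, PC=2), enter IRQ2 at PC=0 (depth now 1) [depth=1]
Event 12 (EXEC): [IRQ2] PC=0: INC 1 -> ACC=6 [depth=1]
Event 13 (EXEC): [IRQ2] PC=1: DEC 1 -> ACC=5 [depth=1]
Event 14 (EXEC): [IRQ2] PC=2: IRET -> resume MAIN at PC=2 (depth now 0) [depth=0]
Event 15 (INT 0): INT 0 arrives: push (MAIN, PC=2), enter IRQ0 at PC=0 (depth now 1) [depth=1]
Event 16 (EXEC): [IRQ0] PC=0: INC 4 -> ACC=9 [depth=1]
Event 17 (INT 2): INT 2 arrives: push (IRQ0, PC=1), enter IRQ2 at PC=0 (depth now 2) [depth=2]
Event 18 (EXEC): [IRQ2] PC=0: INC 1 -> ACC=10 [depth=2]
Event 19 (EXEC): [IRQ2] PC=1: DEC 1 -> ACC=9 [depth=2]
Event 20 (EXEC): [IRQ2] PC=2: IRET -> resume IRQ0 at PC=1 (depth now 1) [depth=1]
Event 21 (EXEC): [IRQ0] PC=1: INC 1 -> ACC=10 [depth=1]
Event 22 (INT 1): INT 1 arrives: push (IRQ0, PC=2), enter IRQ1 at PC=0 (depth now 2) [depth=2]
Event 23 (EXEC): [IRQ1] PC=0: DEC 4 -> ACC=6 [depth=2]
Event 24 (EXEC): [IRQ1] PC=1: IRET -> resume IRQ0 at PC=2 (depth now 1) [depth=1]
Event 25 (INT 2): INT 2 arrives: push (IRQ0, PC=2), enter IRQ2 at PC=0 (depth now 2) [depth=2]
Event 26 (EXEC): [IRQ2] PC=0: INC 1 -> ACC=7 [depth=2]
Event 27 (EXEC): [IRQ2] PC=1: DEC 1 -> ACC=6 [depth=2]
Event 28 (EXEC): [IRQ2] PC=2: IRET -> resume IRQ0 at PC=2 (depth now 1) [depth=1]
Event 29 (EXEC): [IRQ0] PC=2: INC 3 -> ACC=9 [depth=1]
Event 30 (EXEC): [IRQ0] PC=3: IRET -> resume MAIN at PC=2 (depth now 0) [depth=0]
Event 31 (EXEC): [MAIN] PC=2: DEC 5 -> ACC=4 [depth=0]
Event 32 (EXEC): [MAIN] PC=3: DEC 5 -> ACC=-1 [depth=0]
Event 33 (EXEC): [MAIN] PC=4: HALT [depth=0]
Max depth observed: 2

Answer: 2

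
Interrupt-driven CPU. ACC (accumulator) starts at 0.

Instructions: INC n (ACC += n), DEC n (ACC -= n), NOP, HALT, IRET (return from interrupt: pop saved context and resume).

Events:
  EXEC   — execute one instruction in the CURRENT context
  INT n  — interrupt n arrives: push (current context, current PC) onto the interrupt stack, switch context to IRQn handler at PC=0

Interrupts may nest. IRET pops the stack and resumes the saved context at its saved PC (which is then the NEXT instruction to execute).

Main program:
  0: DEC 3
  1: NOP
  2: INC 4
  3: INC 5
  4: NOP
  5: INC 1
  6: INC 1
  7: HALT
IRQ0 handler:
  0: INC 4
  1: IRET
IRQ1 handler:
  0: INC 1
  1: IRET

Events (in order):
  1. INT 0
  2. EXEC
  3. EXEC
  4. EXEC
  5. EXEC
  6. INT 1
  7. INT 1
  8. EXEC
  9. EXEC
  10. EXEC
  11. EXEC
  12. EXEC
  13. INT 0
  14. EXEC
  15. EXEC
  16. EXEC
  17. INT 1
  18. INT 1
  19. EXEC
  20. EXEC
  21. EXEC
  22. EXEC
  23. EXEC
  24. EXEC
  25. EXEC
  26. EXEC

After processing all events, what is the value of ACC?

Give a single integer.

Answer: 20

Derivation:
Event 1 (INT 0): INT 0 arrives: push (MAIN, PC=0), enter IRQ0 at PC=0 (depth now 1)
Event 2 (EXEC): [IRQ0] PC=0: INC 4 -> ACC=4
Event 3 (EXEC): [IRQ0] PC=1: IRET -> resume MAIN at PC=0 (depth now 0)
Event 4 (EXEC): [MAIN] PC=0: DEC 3 -> ACC=1
Event 5 (EXEC): [MAIN] PC=1: NOP
Event 6 (INT 1): INT 1 arrives: push (MAIN, PC=2), enter IRQ1 at PC=0 (depth now 1)
Event 7 (INT 1): INT 1 arrives: push (IRQ1, PC=0), enter IRQ1 at PC=0 (depth now 2)
Event 8 (EXEC): [IRQ1] PC=0: INC 1 -> ACC=2
Event 9 (EXEC): [IRQ1] PC=1: IRET -> resume IRQ1 at PC=0 (depth now 1)
Event 10 (EXEC): [IRQ1] PC=0: INC 1 -> ACC=3
Event 11 (EXEC): [IRQ1] PC=1: IRET -> resume MAIN at PC=2 (depth now 0)
Event 12 (EXEC): [MAIN] PC=2: INC 4 -> ACC=7
Event 13 (INT 0): INT 0 arrives: push (MAIN, PC=3), enter IRQ0 at PC=0 (depth now 1)
Event 14 (EXEC): [IRQ0] PC=0: INC 4 -> ACC=11
Event 15 (EXEC): [IRQ0] PC=1: IRET -> resume MAIN at PC=3 (depth now 0)
Event 16 (EXEC): [MAIN] PC=3: INC 5 -> ACC=16
Event 17 (INT 1): INT 1 arrives: push (MAIN, PC=4), enter IRQ1 at PC=0 (depth now 1)
Event 18 (INT 1): INT 1 arrives: push (IRQ1, PC=0), enter IRQ1 at PC=0 (depth now 2)
Event 19 (EXEC): [IRQ1] PC=0: INC 1 -> ACC=17
Event 20 (EXEC): [IRQ1] PC=1: IRET -> resume IRQ1 at PC=0 (depth now 1)
Event 21 (EXEC): [IRQ1] PC=0: INC 1 -> ACC=18
Event 22 (EXEC): [IRQ1] PC=1: IRET -> resume MAIN at PC=4 (depth now 0)
Event 23 (EXEC): [MAIN] PC=4: NOP
Event 24 (EXEC): [MAIN] PC=5: INC 1 -> ACC=19
Event 25 (EXEC): [MAIN] PC=6: INC 1 -> ACC=20
Event 26 (EXEC): [MAIN] PC=7: HALT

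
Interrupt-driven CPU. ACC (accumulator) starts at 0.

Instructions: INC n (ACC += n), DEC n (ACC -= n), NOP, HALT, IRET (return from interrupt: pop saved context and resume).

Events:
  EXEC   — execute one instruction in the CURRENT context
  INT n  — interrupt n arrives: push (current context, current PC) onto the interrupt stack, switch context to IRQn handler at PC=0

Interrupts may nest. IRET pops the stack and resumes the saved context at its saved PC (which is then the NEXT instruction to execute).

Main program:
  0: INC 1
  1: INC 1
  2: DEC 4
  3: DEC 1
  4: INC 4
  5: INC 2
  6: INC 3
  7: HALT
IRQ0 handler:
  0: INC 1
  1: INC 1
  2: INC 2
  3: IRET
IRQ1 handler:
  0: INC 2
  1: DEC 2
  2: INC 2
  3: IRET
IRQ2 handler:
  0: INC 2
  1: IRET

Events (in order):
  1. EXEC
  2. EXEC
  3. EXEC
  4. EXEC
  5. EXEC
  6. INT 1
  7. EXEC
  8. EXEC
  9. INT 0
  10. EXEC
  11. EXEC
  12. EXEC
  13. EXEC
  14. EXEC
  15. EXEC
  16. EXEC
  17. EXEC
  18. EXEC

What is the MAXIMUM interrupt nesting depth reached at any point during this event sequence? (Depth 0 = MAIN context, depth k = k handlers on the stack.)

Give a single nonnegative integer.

Answer: 2

Derivation:
Event 1 (EXEC): [MAIN] PC=0: INC 1 -> ACC=1 [depth=0]
Event 2 (EXEC): [MAIN] PC=1: INC 1 -> ACC=2 [depth=0]
Event 3 (EXEC): [MAIN] PC=2: DEC 4 -> ACC=-2 [depth=0]
Event 4 (EXEC): [MAIN] PC=3: DEC 1 -> ACC=-3 [depth=0]
Event 5 (EXEC): [MAIN] PC=4: INC 4 -> ACC=1 [depth=0]
Event 6 (INT 1): INT 1 arrives: push (MAIN, PC=5), enter IRQ1 at PC=0 (depth now 1) [depth=1]
Event 7 (EXEC): [IRQ1] PC=0: INC 2 -> ACC=3 [depth=1]
Event 8 (EXEC): [IRQ1] PC=1: DEC 2 -> ACC=1 [depth=1]
Event 9 (INT 0): INT 0 arrives: push (IRQ1, PC=2), enter IRQ0 at PC=0 (depth now 2) [depth=2]
Event 10 (EXEC): [IRQ0] PC=0: INC 1 -> ACC=2 [depth=2]
Event 11 (EXEC): [IRQ0] PC=1: INC 1 -> ACC=3 [depth=2]
Event 12 (EXEC): [IRQ0] PC=2: INC 2 -> ACC=5 [depth=2]
Event 13 (EXEC): [IRQ0] PC=3: IRET -> resume IRQ1 at PC=2 (depth now 1) [depth=1]
Event 14 (EXEC): [IRQ1] PC=2: INC 2 -> ACC=7 [depth=1]
Event 15 (EXEC): [IRQ1] PC=3: IRET -> resume MAIN at PC=5 (depth now 0) [depth=0]
Event 16 (EXEC): [MAIN] PC=5: INC 2 -> ACC=9 [depth=0]
Event 17 (EXEC): [MAIN] PC=6: INC 3 -> ACC=12 [depth=0]
Event 18 (EXEC): [MAIN] PC=7: HALT [depth=0]
Max depth observed: 2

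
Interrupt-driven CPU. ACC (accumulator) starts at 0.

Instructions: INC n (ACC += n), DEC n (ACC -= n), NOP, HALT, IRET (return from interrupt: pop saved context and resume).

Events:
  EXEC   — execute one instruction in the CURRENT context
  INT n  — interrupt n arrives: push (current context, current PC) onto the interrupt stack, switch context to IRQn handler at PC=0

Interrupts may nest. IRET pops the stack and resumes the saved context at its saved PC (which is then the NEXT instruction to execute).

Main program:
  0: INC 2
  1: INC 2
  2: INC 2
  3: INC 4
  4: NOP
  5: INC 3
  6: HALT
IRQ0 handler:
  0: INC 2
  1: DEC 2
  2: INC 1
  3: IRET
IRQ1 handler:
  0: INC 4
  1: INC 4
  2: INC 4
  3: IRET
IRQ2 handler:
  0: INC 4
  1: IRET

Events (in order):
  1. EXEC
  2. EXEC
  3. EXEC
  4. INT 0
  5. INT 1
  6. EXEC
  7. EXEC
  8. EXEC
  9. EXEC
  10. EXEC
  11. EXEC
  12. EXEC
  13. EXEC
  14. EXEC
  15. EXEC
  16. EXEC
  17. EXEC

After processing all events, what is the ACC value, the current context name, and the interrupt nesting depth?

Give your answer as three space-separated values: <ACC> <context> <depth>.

Event 1 (EXEC): [MAIN] PC=0: INC 2 -> ACC=2
Event 2 (EXEC): [MAIN] PC=1: INC 2 -> ACC=4
Event 3 (EXEC): [MAIN] PC=2: INC 2 -> ACC=6
Event 4 (INT 0): INT 0 arrives: push (MAIN, PC=3), enter IRQ0 at PC=0 (depth now 1)
Event 5 (INT 1): INT 1 arrives: push (IRQ0, PC=0), enter IRQ1 at PC=0 (depth now 2)
Event 6 (EXEC): [IRQ1] PC=0: INC 4 -> ACC=10
Event 7 (EXEC): [IRQ1] PC=1: INC 4 -> ACC=14
Event 8 (EXEC): [IRQ1] PC=2: INC 4 -> ACC=18
Event 9 (EXEC): [IRQ1] PC=3: IRET -> resume IRQ0 at PC=0 (depth now 1)
Event 10 (EXEC): [IRQ0] PC=0: INC 2 -> ACC=20
Event 11 (EXEC): [IRQ0] PC=1: DEC 2 -> ACC=18
Event 12 (EXEC): [IRQ0] PC=2: INC 1 -> ACC=19
Event 13 (EXEC): [IRQ0] PC=3: IRET -> resume MAIN at PC=3 (depth now 0)
Event 14 (EXEC): [MAIN] PC=3: INC 4 -> ACC=23
Event 15 (EXEC): [MAIN] PC=4: NOP
Event 16 (EXEC): [MAIN] PC=5: INC 3 -> ACC=26
Event 17 (EXEC): [MAIN] PC=6: HALT

Answer: 26 MAIN 0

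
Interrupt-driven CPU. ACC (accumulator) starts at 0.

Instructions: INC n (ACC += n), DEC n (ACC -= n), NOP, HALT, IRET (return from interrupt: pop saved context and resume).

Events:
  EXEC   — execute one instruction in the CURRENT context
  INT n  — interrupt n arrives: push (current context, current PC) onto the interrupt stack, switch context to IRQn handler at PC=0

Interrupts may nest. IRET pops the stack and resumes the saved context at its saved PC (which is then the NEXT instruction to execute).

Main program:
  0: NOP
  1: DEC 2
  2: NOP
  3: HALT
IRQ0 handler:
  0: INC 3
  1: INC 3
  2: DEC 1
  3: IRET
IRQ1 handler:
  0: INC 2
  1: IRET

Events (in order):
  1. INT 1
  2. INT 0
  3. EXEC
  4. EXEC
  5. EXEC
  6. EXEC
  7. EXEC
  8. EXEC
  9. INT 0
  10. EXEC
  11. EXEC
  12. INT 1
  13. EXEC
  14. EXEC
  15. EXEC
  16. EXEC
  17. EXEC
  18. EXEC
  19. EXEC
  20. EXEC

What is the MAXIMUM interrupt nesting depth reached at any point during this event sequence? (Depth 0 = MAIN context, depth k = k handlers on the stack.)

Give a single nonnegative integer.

Event 1 (INT 1): INT 1 arrives: push (MAIN, PC=0), enter IRQ1 at PC=0 (depth now 1) [depth=1]
Event 2 (INT 0): INT 0 arrives: push (IRQ1, PC=0), enter IRQ0 at PC=0 (depth now 2) [depth=2]
Event 3 (EXEC): [IRQ0] PC=0: INC 3 -> ACC=3 [depth=2]
Event 4 (EXEC): [IRQ0] PC=1: INC 3 -> ACC=6 [depth=2]
Event 5 (EXEC): [IRQ0] PC=2: DEC 1 -> ACC=5 [depth=2]
Event 6 (EXEC): [IRQ0] PC=3: IRET -> resume IRQ1 at PC=0 (depth now 1) [depth=1]
Event 7 (EXEC): [IRQ1] PC=0: INC 2 -> ACC=7 [depth=1]
Event 8 (EXEC): [IRQ1] PC=1: IRET -> resume MAIN at PC=0 (depth now 0) [depth=0]
Event 9 (INT 0): INT 0 arrives: push (MAIN, PC=0), enter IRQ0 at PC=0 (depth now 1) [depth=1]
Event 10 (EXEC): [IRQ0] PC=0: INC 3 -> ACC=10 [depth=1]
Event 11 (EXEC): [IRQ0] PC=1: INC 3 -> ACC=13 [depth=1]
Event 12 (INT 1): INT 1 arrives: push (IRQ0, PC=2), enter IRQ1 at PC=0 (depth now 2) [depth=2]
Event 13 (EXEC): [IRQ1] PC=0: INC 2 -> ACC=15 [depth=2]
Event 14 (EXEC): [IRQ1] PC=1: IRET -> resume IRQ0 at PC=2 (depth now 1) [depth=1]
Event 15 (EXEC): [IRQ0] PC=2: DEC 1 -> ACC=14 [depth=1]
Event 16 (EXEC): [IRQ0] PC=3: IRET -> resume MAIN at PC=0 (depth now 0) [depth=0]
Event 17 (EXEC): [MAIN] PC=0: NOP [depth=0]
Event 18 (EXEC): [MAIN] PC=1: DEC 2 -> ACC=12 [depth=0]
Event 19 (EXEC): [MAIN] PC=2: NOP [depth=0]
Event 20 (EXEC): [MAIN] PC=3: HALT [depth=0]
Max depth observed: 2

Answer: 2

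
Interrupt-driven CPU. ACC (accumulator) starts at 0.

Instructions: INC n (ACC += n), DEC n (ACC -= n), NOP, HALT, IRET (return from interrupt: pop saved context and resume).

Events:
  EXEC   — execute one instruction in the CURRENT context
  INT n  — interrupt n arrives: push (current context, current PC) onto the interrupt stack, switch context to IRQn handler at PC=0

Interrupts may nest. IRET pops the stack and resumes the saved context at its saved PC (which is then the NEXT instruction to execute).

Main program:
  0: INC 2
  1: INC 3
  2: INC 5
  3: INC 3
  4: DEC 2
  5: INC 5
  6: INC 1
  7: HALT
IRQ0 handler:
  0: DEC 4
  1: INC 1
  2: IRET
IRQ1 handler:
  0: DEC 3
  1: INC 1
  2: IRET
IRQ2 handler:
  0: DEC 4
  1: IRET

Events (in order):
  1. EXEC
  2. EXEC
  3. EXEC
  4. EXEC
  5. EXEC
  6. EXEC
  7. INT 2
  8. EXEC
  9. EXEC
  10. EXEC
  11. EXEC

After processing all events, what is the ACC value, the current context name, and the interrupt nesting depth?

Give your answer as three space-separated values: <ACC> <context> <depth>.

Event 1 (EXEC): [MAIN] PC=0: INC 2 -> ACC=2
Event 2 (EXEC): [MAIN] PC=1: INC 3 -> ACC=5
Event 3 (EXEC): [MAIN] PC=2: INC 5 -> ACC=10
Event 4 (EXEC): [MAIN] PC=3: INC 3 -> ACC=13
Event 5 (EXEC): [MAIN] PC=4: DEC 2 -> ACC=11
Event 6 (EXEC): [MAIN] PC=5: INC 5 -> ACC=16
Event 7 (INT 2): INT 2 arrives: push (MAIN, PC=6), enter IRQ2 at PC=0 (depth now 1)
Event 8 (EXEC): [IRQ2] PC=0: DEC 4 -> ACC=12
Event 9 (EXEC): [IRQ2] PC=1: IRET -> resume MAIN at PC=6 (depth now 0)
Event 10 (EXEC): [MAIN] PC=6: INC 1 -> ACC=13
Event 11 (EXEC): [MAIN] PC=7: HALT

Answer: 13 MAIN 0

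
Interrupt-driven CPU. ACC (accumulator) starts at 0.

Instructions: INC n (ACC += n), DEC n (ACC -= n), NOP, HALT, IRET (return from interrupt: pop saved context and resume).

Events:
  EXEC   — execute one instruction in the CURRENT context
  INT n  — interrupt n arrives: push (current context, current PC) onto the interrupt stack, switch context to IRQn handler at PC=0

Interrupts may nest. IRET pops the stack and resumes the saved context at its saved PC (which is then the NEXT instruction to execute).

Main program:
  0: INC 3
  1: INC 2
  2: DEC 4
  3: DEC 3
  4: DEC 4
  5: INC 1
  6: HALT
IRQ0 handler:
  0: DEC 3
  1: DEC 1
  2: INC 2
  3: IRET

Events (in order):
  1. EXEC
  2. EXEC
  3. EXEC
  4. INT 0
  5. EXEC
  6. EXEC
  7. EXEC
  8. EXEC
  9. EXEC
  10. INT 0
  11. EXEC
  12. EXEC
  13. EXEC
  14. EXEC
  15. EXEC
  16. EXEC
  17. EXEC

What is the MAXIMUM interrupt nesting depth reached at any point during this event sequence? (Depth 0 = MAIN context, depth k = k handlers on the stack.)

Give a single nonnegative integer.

Answer: 1

Derivation:
Event 1 (EXEC): [MAIN] PC=0: INC 3 -> ACC=3 [depth=0]
Event 2 (EXEC): [MAIN] PC=1: INC 2 -> ACC=5 [depth=0]
Event 3 (EXEC): [MAIN] PC=2: DEC 4 -> ACC=1 [depth=0]
Event 4 (INT 0): INT 0 arrives: push (MAIN, PC=3), enter IRQ0 at PC=0 (depth now 1) [depth=1]
Event 5 (EXEC): [IRQ0] PC=0: DEC 3 -> ACC=-2 [depth=1]
Event 6 (EXEC): [IRQ0] PC=1: DEC 1 -> ACC=-3 [depth=1]
Event 7 (EXEC): [IRQ0] PC=2: INC 2 -> ACC=-1 [depth=1]
Event 8 (EXEC): [IRQ0] PC=3: IRET -> resume MAIN at PC=3 (depth now 0) [depth=0]
Event 9 (EXEC): [MAIN] PC=3: DEC 3 -> ACC=-4 [depth=0]
Event 10 (INT 0): INT 0 arrives: push (MAIN, PC=4), enter IRQ0 at PC=0 (depth now 1) [depth=1]
Event 11 (EXEC): [IRQ0] PC=0: DEC 3 -> ACC=-7 [depth=1]
Event 12 (EXEC): [IRQ0] PC=1: DEC 1 -> ACC=-8 [depth=1]
Event 13 (EXEC): [IRQ0] PC=2: INC 2 -> ACC=-6 [depth=1]
Event 14 (EXEC): [IRQ0] PC=3: IRET -> resume MAIN at PC=4 (depth now 0) [depth=0]
Event 15 (EXEC): [MAIN] PC=4: DEC 4 -> ACC=-10 [depth=0]
Event 16 (EXEC): [MAIN] PC=5: INC 1 -> ACC=-9 [depth=0]
Event 17 (EXEC): [MAIN] PC=6: HALT [depth=0]
Max depth observed: 1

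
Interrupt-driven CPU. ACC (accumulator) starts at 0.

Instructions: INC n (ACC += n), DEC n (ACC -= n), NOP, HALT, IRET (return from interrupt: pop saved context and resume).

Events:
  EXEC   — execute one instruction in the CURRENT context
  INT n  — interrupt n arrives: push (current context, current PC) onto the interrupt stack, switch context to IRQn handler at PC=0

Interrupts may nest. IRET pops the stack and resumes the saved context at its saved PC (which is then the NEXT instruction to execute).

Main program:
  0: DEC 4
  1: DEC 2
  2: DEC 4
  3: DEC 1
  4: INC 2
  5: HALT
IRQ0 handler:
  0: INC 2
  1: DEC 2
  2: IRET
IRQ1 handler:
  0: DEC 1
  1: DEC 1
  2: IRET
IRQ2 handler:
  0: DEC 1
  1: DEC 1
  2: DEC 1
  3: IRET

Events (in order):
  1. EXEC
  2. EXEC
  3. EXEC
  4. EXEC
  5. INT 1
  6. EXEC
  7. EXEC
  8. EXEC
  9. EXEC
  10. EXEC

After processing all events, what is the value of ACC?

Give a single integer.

Answer: -11

Derivation:
Event 1 (EXEC): [MAIN] PC=0: DEC 4 -> ACC=-4
Event 2 (EXEC): [MAIN] PC=1: DEC 2 -> ACC=-6
Event 3 (EXEC): [MAIN] PC=2: DEC 4 -> ACC=-10
Event 4 (EXEC): [MAIN] PC=3: DEC 1 -> ACC=-11
Event 5 (INT 1): INT 1 arrives: push (MAIN, PC=4), enter IRQ1 at PC=0 (depth now 1)
Event 6 (EXEC): [IRQ1] PC=0: DEC 1 -> ACC=-12
Event 7 (EXEC): [IRQ1] PC=1: DEC 1 -> ACC=-13
Event 8 (EXEC): [IRQ1] PC=2: IRET -> resume MAIN at PC=4 (depth now 0)
Event 9 (EXEC): [MAIN] PC=4: INC 2 -> ACC=-11
Event 10 (EXEC): [MAIN] PC=5: HALT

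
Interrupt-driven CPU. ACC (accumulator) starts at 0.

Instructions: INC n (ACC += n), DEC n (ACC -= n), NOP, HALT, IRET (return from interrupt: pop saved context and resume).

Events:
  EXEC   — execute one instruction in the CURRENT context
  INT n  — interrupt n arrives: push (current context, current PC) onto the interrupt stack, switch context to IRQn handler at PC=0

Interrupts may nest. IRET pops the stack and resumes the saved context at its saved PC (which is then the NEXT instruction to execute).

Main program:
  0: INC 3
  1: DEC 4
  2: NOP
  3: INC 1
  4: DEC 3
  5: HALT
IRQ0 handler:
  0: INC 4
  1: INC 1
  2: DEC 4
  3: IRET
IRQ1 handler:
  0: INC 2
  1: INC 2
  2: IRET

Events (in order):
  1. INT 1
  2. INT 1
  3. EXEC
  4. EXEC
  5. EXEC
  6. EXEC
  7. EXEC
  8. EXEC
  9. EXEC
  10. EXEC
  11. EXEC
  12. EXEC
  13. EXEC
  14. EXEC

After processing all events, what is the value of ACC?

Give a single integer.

Answer: 5

Derivation:
Event 1 (INT 1): INT 1 arrives: push (MAIN, PC=0), enter IRQ1 at PC=0 (depth now 1)
Event 2 (INT 1): INT 1 arrives: push (IRQ1, PC=0), enter IRQ1 at PC=0 (depth now 2)
Event 3 (EXEC): [IRQ1] PC=0: INC 2 -> ACC=2
Event 4 (EXEC): [IRQ1] PC=1: INC 2 -> ACC=4
Event 5 (EXEC): [IRQ1] PC=2: IRET -> resume IRQ1 at PC=0 (depth now 1)
Event 6 (EXEC): [IRQ1] PC=0: INC 2 -> ACC=6
Event 7 (EXEC): [IRQ1] PC=1: INC 2 -> ACC=8
Event 8 (EXEC): [IRQ1] PC=2: IRET -> resume MAIN at PC=0 (depth now 0)
Event 9 (EXEC): [MAIN] PC=0: INC 3 -> ACC=11
Event 10 (EXEC): [MAIN] PC=1: DEC 4 -> ACC=7
Event 11 (EXEC): [MAIN] PC=2: NOP
Event 12 (EXEC): [MAIN] PC=3: INC 1 -> ACC=8
Event 13 (EXEC): [MAIN] PC=4: DEC 3 -> ACC=5
Event 14 (EXEC): [MAIN] PC=5: HALT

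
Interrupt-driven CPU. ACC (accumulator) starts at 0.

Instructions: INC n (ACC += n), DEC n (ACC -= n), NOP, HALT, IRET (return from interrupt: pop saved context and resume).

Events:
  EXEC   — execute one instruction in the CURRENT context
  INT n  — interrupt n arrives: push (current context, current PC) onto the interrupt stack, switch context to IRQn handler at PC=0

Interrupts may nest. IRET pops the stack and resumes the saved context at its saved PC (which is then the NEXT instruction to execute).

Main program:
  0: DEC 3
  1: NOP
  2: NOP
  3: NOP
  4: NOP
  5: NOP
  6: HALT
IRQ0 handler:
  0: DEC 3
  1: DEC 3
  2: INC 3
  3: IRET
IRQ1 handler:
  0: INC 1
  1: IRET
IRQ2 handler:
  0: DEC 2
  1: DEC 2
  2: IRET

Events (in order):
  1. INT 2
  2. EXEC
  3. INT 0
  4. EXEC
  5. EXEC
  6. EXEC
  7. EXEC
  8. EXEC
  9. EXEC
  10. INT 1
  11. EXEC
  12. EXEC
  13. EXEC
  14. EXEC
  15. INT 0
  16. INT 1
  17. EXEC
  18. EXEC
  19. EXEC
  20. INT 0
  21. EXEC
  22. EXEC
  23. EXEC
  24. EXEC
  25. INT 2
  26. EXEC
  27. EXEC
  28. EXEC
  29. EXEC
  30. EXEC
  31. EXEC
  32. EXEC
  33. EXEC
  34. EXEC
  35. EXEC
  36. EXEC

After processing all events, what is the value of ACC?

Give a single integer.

Event 1 (INT 2): INT 2 arrives: push (MAIN, PC=0), enter IRQ2 at PC=0 (depth now 1)
Event 2 (EXEC): [IRQ2] PC=0: DEC 2 -> ACC=-2
Event 3 (INT 0): INT 0 arrives: push (IRQ2, PC=1), enter IRQ0 at PC=0 (depth now 2)
Event 4 (EXEC): [IRQ0] PC=0: DEC 3 -> ACC=-5
Event 5 (EXEC): [IRQ0] PC=1: DEC 3 -> ACC=-8
Event 6 (EXEC): [IRQ0] PC=2: INC 3 -> ACC=-5
Event 7 (EXEC): [IRQ0] PC=3: IRET -> resume IRQ2 at PC=1 (depth now 1)
Event 8 (EXEC): [IRQ2] PC=1: DEC 2 -> ACC=-7
Event 9 (EXEC): [IRQ2] PC=2: IRET -> resume MAIN at PC=0 (depth now 0)
Event 10 (INT 1): INT 1 arrives: push (MAIN, PC=0), enter IRQ1 at PC=0 (depth now 1)
Event 11 (EXEC): [IRQ1] PC=0: INC 1 -> ACC=-6
Event 12 (EXEC): [IRQ1] PC=1: IRET -> resume MAIN at PC=0 (depth now 0)
Event 13 (EXEC): [MAIN] PC=0: DEC 3 -> ACC=-9
Event 14 (EXEC): [MAIN] PC=1: NOP
Event 15 (INT 0): INT 0 arrives: push (MAIN, PC=2), enter IRQ0 at PC=0 (depth now 1)
Event 16 (INT 1): INT 1 arrives: push (IRQ0, PC=0), enter IRQ1 at PC=0 (depth now 2)
Event 17 (EXEC): [IRQ1] PC=0: INC 1 -> ACC=-8
Event 18 (EXEC): [IRQ1] PC=1: IRET -> resume IRQ0 at PC=0 (depth now 1)
Event 19 (EXEC): [IRQ0] PC=0: DEC 3 -> ACC=-11
Event 20 (INT 0): INT 0 arrives: push (IRQ0, PC=1), enter IRQ0 at PC=0 (depth now 2)
Event 21 (EXEC): [IRQ0] PC=0: DEC 3 -> ACC=-14
Event 22 (EXEC): [IRQ0] PC=1: DEC 3 -> ACC=-17
Event 23 (EXEC): [IRQ0] PC=2: INC 3 -> ACC=-14
Event 24 (EXEC): [IRQ0] PC=3: IRET -> resume IRQ0 at PC=1 (depth now 1)
Event 25 (INT 2): INT 2 arrives: push (IRQ0, PC=1), enter IRQ2 at PC=0 (depth now 2)
Event 26 (EXEC): [IRQ2] PC=0: DEC 2 -> ACC=-16
Event 27 (EXEC): [IRQ2] PC=1: DEC 2 -> ACC=-18
Event 28 (EXEC): [IRQ2] PC=2: IRET -> resume IRQ0 at PC=1 (depth now 1)
Event 29 (EXEC): [IRQ0] PC=1: DEC 3 -> ACC=-21
Event 30 (EXEC): [IRQ0] PC=2: INC 3 -> ACC=-18
Event 31 (EXEC): [IRQ0] PC=3: IRET -> resume MAIN at PC=2 (depth now 0)
Event 32 (EXEC): [MAIN] PC=2: NOP
Event 33 (EXEC): [MAIN] PC=3: NOP
Event 34 (EXEC): [MAIN] PC=4: NOP
Event 35 (EXEC): [MAIN] PC=5: NOP
Event 36 (EXEC): [MAIN] PC=6: HALT

Answer: -18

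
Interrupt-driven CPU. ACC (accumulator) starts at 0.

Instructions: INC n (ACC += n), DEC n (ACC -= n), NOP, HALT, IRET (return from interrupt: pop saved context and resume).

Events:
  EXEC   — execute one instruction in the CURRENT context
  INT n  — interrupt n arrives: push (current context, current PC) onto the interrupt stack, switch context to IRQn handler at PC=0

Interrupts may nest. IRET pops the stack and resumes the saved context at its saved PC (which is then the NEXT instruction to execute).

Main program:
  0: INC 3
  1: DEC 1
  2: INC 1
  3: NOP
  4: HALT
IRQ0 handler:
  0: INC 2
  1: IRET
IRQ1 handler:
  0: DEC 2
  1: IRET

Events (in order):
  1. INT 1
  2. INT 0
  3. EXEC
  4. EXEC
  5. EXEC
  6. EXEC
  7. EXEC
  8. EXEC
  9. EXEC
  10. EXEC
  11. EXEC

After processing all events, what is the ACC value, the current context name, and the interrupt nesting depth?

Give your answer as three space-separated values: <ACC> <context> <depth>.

Answer: 3 MAIN 0

Derivation:
Event 1 (INT 1): INT 1 arrives: push (MAIN, PC=0), enter IRQ1 at PC=0 (depth now 1)
Event 2 (INT 0): INT 0 arrives: push (IRQ1, PC=0), enter IRQ0 at PC=0 (depth now 2)
Event 3 (EXEC): [IRQ0] PC=0: INC 2 -> ACC=2
Event 4 (EXEC): [IRQ0] PC=1: IRET -> resume IRQ1 at PC=0 (depth now 1)
Event 5 (EXEC): [IRQ1] PC=0: DEC 2 -> ACC=0
Event 6 (EXEC): [IRQ1] PC=1: IRET -> resume MAIN at PC=0 (depth now 0)
Event 7 (EXEC): [MAIN] PC=0: INC 3 -> ACC=3
Event 8 (EXEC): [MAIN] PC=1: DEC 1 -> ACC=2
Event 9 (EXEC): [MAIN] PC=2: INC 1 -> ACC=3
Event 10 (EXEC): [MAIN] PC=3: NOP
Event 11 (EXEC): [MAIN] PC=4: HALT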